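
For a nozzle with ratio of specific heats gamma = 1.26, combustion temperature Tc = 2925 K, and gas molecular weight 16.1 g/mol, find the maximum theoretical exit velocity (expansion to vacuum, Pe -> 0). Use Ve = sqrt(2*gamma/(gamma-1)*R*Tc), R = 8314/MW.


R = 8314 / 16.1 = 516.4 J/(kg.K)
Ve = sqrt(2 * 1.26 / (1.26 - 1) * 516.4 * 2925) = 3826 m/s

3826 m/s


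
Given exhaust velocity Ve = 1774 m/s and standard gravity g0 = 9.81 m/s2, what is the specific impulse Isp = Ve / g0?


Isp = Ve / g0 = 1774 / 9.81 = 180.8 s

180.8 s


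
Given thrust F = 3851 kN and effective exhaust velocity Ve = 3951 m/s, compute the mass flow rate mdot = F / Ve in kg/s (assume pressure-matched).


mdot = F / Ve = 3851000 / 3951 = 974.7 kg/s

974.7 kg/s


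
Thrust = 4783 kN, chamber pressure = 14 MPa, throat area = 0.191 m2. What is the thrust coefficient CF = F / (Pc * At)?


CF = 4783000 / (14e6 * 0.191) = 1.79

1.79


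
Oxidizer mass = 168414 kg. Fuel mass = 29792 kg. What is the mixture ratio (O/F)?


MR = 168414 / 29792 = 5.65

5.65


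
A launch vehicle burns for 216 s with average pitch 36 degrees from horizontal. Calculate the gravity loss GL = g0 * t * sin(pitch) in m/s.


GL = 9.81 * 216 * sin(36 deg) = 1245 m/s

1245 m/s


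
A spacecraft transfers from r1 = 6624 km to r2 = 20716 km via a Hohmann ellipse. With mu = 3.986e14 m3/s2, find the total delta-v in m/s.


V1 = sqrt(mu/r1) = 7757.26 m/s
dV1 = V1*(sqrt(2*r2/(r1+r2)) - 1) = 1792.16 m/s
V2 = sqrt(mu/r2) = 4386.48 m/s
dV2 = V2*(1 - sqrt(2*r1/(r1+r2))) = 1333.02 m/s
Total dV = 3125 m/s

3125 m/s


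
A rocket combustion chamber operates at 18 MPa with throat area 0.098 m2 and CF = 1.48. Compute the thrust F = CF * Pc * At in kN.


F = 1.48 * 18e6 * 0.098 = 2.6107e+06 N = 2610.7 kN

2610.7 kN


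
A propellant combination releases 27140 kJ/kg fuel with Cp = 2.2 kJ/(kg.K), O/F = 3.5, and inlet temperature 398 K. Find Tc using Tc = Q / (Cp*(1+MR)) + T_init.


Tc = 27140 / (2.2 * (1 + 3.5)) + 398 = 3139 K

3139 K


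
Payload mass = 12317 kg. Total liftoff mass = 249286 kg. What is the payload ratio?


PR = 12317 / 249286 = 0.0494

0.0494


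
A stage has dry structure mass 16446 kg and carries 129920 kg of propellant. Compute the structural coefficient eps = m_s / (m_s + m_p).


eps = 16446 / (16446 + 129920) = 0.1124

0.1124


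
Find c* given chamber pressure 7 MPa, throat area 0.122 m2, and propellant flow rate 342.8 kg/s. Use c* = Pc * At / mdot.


c* = 7e6 * 0.122 / 342.8 = 2491 m/s

2491 m/s


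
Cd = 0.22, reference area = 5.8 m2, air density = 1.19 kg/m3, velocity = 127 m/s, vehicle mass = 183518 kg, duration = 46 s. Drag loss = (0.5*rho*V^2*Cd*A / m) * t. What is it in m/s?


D = 0.5 * 1.19 * 127^2 * 0.22 * 5.8 = 12245.46 N
a = 12245.46 / 183518 = 0.0667 m/s2
dV = 0.0667 * 46 = 3.1 m/s

3.1 m/s


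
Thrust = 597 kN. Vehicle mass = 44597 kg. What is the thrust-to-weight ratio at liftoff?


TWR = 597000 / (44597 * 9.81) = 1.36

1.36


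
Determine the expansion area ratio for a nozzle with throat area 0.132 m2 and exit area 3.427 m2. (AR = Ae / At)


AR = 3.427 / 0.132 = 26.0

26.0


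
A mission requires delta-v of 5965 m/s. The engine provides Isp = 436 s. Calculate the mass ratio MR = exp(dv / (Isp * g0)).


Ve = 436 * 9.81 = 4277.16 m/s
MR = exp(5965 / 4277.16) = 4.033

4.033


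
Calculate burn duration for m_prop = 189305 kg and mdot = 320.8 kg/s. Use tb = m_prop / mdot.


tb = 189305 / 320.8 = 590.1 s

590.1 s


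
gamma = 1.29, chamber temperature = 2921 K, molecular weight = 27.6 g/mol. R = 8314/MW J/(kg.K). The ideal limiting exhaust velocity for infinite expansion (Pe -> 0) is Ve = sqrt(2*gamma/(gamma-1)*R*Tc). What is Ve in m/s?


R = 8314 / 27.6 = 301.23 J/(kg.K)
Ve = sqrt(2 * 1.29 / (1.29 - 1) * 301.23 * 2921) = 2798 m/s

2798 m/s


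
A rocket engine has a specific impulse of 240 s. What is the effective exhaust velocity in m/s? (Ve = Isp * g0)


Ve = Isp * g0 = 240 * 9.81 = 2354.4 m/s

2354.4 m/s


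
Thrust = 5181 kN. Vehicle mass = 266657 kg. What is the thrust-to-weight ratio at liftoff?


TWR = 5181000 / (266657 * 9.81) = 1.98

1.98


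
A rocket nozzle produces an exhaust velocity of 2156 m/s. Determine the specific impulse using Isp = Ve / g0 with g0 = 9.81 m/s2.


Isp = Ve / g0 = 2156 / 9.81 = 219.8 s

219.8 s


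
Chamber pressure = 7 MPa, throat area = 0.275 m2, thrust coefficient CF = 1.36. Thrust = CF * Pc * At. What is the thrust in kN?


F = 1.36 * 7e6 * 0.275 = 2.6180e+06 N = 2618.0 kN

2618.0 kN


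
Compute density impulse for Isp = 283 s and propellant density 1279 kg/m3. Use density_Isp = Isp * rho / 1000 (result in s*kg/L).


rho*Isp = 283 * 1279 / 1000 = 362 s*kg/L

362 s*kg/L


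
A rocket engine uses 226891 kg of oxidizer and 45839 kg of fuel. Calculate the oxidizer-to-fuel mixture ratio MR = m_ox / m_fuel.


MR = 226891 / 45839 = 4.95

4.95


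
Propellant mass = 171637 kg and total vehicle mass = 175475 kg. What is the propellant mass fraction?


PMF = 171637 / 175475 = 0.978

0.978


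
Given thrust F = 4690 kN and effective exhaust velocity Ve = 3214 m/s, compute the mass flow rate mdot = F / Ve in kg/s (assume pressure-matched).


mdot = F / Ve = 4690000 / 3214 = 1459.2 kg/s

1459.2 kg/s


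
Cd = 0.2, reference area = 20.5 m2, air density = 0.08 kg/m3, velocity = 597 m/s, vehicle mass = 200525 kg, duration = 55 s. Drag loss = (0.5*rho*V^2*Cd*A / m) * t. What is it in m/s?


D = 0.5 * 0.08 * 597^2 * 0.2 * 20.5 = 58451.08 N
a = 58451.08 / 200525 = 0.2915 m/s2
dV = 0.2915 * 55 = 16.0 m/s

16.0 m/s


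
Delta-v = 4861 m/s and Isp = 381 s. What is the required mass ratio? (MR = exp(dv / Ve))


Ve = 381 * 9.81 = 3737.61 m/s
MR = exp(4861 / 3737.61) = 3.671

3.671


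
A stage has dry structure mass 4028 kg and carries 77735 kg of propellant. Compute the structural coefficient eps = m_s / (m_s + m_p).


eps = 4028 / (4028 + 77735) = 0.0493

0.0493


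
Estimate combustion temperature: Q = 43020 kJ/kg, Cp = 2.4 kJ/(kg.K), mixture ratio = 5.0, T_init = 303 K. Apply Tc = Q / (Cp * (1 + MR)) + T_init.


Tc = 43020 / (2.4 * (1 + 5.0)) + 303 = 3291 K

3291 K


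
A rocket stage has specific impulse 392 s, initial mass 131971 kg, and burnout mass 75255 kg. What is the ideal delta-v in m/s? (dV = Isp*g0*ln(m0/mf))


Ve = 392 * 9.81 = 3845.52 m/s
dV = 3845.52 * ln(131971/75255) = 2160 m/s

2160 m/s


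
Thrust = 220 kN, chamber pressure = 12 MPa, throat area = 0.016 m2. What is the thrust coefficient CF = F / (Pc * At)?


CF = 220000 / (12e6 * 0.016) = 1.15

1.15


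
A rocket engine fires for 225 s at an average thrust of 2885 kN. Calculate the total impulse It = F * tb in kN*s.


It = 2885 * 225 = 649125 kN*s

649125 kN*s


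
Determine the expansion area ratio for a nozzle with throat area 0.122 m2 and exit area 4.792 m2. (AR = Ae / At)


AR = 4.792 / 0.122 = 39.3

39.3


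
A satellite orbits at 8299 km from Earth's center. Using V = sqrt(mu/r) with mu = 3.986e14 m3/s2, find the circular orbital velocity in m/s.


V = sqrt(3.986e14 / 8299000) = 6930 m/s

6930 m/s


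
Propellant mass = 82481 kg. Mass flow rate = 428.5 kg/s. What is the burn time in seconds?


tb = 82481 / 428.5 = 192.5 s

192.5 s


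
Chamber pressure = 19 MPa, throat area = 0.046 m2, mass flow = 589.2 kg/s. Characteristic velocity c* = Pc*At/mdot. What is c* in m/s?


c* = 19e6 * 0.046 / 589.2 = 1483 m/s

1483 m/s


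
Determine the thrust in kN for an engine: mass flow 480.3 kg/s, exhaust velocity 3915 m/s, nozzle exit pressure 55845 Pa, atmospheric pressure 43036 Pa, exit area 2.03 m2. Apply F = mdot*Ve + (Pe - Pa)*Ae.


F = 480.3 * 3915 + (55845 - 43036) * 2.03 = 1.9064e+06 N = 1906.4 kN

1906.4 kN


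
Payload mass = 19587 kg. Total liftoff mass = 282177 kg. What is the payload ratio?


PR = 19587 / 282177 = 0.0694

0.0694


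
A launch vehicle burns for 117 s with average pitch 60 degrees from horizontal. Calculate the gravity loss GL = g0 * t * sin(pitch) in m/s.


GL = 9.81 * 117 * sin(60 deg) = 994 m/s

994 m/s


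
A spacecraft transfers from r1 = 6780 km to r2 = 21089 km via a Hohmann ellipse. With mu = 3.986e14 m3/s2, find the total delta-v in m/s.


V1 = sqrt(mu/r1) = 7667.5 m/s
dV1 = V1*(sqrt(2*r2/(r1+r2)) - 1) = 1765.2 m/s
V2 = sqrt(mu/r2) = 4347.51 m/s
dV2 = V2*(1 - sqrt(2*r1/(r1+r2))) = 1314.95 m/s
Total dV = 3080 m/s

3080 m/s


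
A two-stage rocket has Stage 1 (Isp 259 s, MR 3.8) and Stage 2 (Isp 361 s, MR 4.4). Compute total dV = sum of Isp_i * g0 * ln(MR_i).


dV1 = 259 * 9.81 * ln(3.8) = 3392.0 m/s
dV2 = 361 * 9.81 * ln(4.4) = 5247.0 m/s
Total dV = 3392.0 + 5247.0 = 8639.0 m/s ~ 8639 m/s

8639 m/s


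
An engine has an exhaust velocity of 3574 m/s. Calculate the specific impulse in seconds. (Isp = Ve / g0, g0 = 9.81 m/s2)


Isp = Ve / g0 = 3574 / 9.81 = 364.3 s

364.3 s


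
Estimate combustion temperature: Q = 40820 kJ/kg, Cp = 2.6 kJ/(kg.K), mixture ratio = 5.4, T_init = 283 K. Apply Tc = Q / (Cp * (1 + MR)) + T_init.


Tc = 40820 / (2.6 * (1 + 5.4)) + 283 = 2736 K

2736 K


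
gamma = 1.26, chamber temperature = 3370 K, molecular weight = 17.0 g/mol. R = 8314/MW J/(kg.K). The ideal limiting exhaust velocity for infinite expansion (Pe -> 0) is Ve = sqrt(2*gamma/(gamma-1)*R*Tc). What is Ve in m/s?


R = 8314 / 17.0 = 489.06 J/(kg.K)
Ve = sqrt(2 * 1.26 / (1.26 - 1) * 489.06 * 3370) = 3997 m/s

3997 m/s


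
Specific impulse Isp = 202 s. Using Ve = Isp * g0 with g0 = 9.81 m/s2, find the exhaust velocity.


Ve = Isp * g0 = 202 * 9.81 = 1981.6 m/s

1981.6 m/s


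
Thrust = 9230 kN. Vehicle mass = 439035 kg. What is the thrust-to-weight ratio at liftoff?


TWR = 9230000 / (439035 * 9.81) = 2.14

2.14


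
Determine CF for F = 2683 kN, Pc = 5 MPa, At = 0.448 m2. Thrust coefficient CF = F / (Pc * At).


CF = 2683000 / (5e6 * 0.448) = 1.2

1.2


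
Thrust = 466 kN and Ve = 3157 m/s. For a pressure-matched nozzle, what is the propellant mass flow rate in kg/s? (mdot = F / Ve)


mdot = F / Ve = 466000 / 3157 = 147.6 kg/s

147.6 kg/s


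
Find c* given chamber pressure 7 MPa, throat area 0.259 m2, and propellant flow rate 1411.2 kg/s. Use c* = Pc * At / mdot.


c* = 7e6 * 0.259 / 1411.2 = 1285 m/s

1285 m/s


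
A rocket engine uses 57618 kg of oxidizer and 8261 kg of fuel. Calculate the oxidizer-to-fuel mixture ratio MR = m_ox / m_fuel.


MR = 57618 / 8261 = 6.97

6.97


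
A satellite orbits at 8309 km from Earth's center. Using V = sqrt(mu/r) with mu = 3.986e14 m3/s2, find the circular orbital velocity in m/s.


V = sqrt(3.986e14 / 8309000) = 6926 m/s

6926 m/s


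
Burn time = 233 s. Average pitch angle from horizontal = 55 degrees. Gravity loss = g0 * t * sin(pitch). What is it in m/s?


GL = 9.81 * 233 * sin(55 deg) = 1872 m/s

1872 m/s


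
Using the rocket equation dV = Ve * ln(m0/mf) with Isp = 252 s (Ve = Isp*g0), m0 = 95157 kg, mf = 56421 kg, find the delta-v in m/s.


Ve = 252 * 9.81 = 2472.12 m/s
dV = 2472.12 * ln(95157/56421) = 1292 m/s

1292 m/s


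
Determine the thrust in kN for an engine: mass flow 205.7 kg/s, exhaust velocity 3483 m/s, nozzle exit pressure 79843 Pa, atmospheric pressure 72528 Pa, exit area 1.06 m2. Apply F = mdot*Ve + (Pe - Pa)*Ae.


F = 205.7 * 3483 + (79843 - 72528) * 1.06 = 724207.0 N = 724.2 kN

724.2 kN


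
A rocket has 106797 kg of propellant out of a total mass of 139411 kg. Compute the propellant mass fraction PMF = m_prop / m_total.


PMF = 106797 / 139411 = 0.766

0.766


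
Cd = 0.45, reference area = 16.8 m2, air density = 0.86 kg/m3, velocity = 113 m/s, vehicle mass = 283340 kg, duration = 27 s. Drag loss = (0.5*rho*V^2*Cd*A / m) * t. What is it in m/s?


D = 0.5 * 0.86 * 113^2 * 0.45 * 16.8 = 41509.47 N
a = 41509.47 / 283340 = 0.1465 m/s2
dV = 0.1465 * 27 = 4.0 m/s

4.0 m/s


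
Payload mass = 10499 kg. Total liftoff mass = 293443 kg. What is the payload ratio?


PR = 10499 / 293443 = 0.0358

0.0358


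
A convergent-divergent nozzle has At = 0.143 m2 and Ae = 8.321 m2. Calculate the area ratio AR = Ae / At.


AR = 8.321 / 0.143 = 58.2

58.2


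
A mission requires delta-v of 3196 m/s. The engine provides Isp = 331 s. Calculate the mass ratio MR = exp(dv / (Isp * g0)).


Ve = 331 * 9.81 = 3247.11 m/s
MR = exp(3196 / 3247.11) = 2.676

2.676


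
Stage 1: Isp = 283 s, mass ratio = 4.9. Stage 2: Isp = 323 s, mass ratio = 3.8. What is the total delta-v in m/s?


dV1 = 283 * 9.81 * ln(4.9) = 4412.1 m/s
dV2 = 323 * 9.81 * ln(3.8) = 4230.1 m/s
Total dV = 4412.1 + 4230.1 = 8642.2 m/s ~ 8642 m/s

8642 m/s


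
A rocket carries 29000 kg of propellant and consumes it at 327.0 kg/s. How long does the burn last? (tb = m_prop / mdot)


tb = 29000 / 327.0 = 88.7 s

88.7 s


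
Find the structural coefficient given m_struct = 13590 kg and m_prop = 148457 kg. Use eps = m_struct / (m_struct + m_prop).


eps = 13590 / (13590 + 148457) = 0.0839

0.0839


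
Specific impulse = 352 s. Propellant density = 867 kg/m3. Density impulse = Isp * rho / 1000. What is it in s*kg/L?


rho*Isp = 352 * 867 / 1000 = 305 s*kg/L

305 s*kg/L


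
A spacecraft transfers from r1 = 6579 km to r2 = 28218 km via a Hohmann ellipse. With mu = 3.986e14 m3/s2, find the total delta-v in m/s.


V1 = sqrt(mu/r1) = 7783.75 m/s
dV1 = V1*(sqrt(2*r2/(r1+r2)) - 1) = 2129.04 m/s
V2 = sqrt(mu/r2) = 3758.42 m/s
dV2 = V2*(1 - sqrt(2*r1/(r1+r2))) = 1447.26 m/s
Total dV = 3576 m/s

3576 m/s


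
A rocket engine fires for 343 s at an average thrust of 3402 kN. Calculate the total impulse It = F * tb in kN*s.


It = 3402 * 343 = 1166886 kN*s

1166886 kN*s


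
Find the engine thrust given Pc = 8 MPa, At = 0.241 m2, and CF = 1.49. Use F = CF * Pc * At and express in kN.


F = 1.49 * 8e6 * 0.241 = 2.8727e+06 N = 2872.7 kN

2872.7 kN


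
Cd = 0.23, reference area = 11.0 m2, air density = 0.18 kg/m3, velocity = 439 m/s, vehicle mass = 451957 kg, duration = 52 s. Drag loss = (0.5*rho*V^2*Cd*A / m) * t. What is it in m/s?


D = 0.5 * 0.18 * 439^2 * 0.23 * 11.0 = 43882.57 N
a = 43882.57 / 451957 = 0.0971 m/s2
dV = 0.0971 * 52 = 5.0 m/s

5.0 m/s


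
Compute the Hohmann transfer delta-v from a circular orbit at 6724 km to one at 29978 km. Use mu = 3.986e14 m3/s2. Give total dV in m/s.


V1 = sqrt(mu/r1) = 7699.36 m/s
dV1 = V1*(sqrt(2*r2/(r1+r2)) - 1) = 2141.34 m/s
V2 = sqrt(mu/r2) = 3646.43 m/s
dV2 = V2*(1 - sqrt(2*r1/(r1+r2))) = 1439.18 m/s
Total dV = 3581 m/s

3581 m/s


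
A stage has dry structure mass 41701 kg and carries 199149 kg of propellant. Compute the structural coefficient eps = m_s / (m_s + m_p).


eps = 41701 / (41701 + 199149) = 0.1731

0.1731


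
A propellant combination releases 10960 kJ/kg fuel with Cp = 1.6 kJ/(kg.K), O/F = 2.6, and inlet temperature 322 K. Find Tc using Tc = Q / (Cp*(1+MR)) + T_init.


Tc = 10960 / (1.6 * (1 + 2.6)) + 322 = 2225 K

2225 K


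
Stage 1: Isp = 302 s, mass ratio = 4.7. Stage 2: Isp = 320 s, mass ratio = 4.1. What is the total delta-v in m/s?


dV1 = 302 * 9.81 * ln(4.7) = 4584.8 m/s
dV2 = 320 * 9.81 * ln(4.1) = 4429.4 m/s
Total dV = 4584.8 + 4429.4 = 9014.2 m/s ~ 9014 m/s

9014 m/s


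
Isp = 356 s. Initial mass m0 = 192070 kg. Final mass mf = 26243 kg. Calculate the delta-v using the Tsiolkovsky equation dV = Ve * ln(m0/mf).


Ve = 356 * 9.81 = 3492.36 m/s
dV = 3492.36 * ln(192070/26243) = 6951 m/s

6951 m/s


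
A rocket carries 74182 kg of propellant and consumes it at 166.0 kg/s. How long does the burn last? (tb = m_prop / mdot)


tb = 74182 / 166.0 = 446.9 s

446.9 s


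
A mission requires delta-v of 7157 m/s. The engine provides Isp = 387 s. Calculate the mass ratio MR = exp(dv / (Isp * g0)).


Ve = 387 * 9.81 = 3796.47 m/s
MR = exp(7157 / 3796.47) = 6.587

6.587


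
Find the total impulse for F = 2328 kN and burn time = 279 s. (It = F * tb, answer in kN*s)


It = 2328 * 279 = 649512 kN*s

649512 kN*s


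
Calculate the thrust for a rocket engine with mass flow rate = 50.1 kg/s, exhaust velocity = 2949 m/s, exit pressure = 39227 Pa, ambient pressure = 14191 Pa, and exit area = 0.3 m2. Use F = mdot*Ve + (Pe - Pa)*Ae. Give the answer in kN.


F = 50.1 * 2949 + (39227 - 14191) * 0.3 = 155256.0 N = 155.3 kN

155.3 kN


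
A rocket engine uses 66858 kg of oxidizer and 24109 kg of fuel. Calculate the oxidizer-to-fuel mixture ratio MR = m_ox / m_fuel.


MR = 66858 / 24109 = 2.77

2.77


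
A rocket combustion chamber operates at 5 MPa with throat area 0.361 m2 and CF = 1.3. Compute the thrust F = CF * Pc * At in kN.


F = 1.3 * 5e6 * 0.361 = 2.3465e+06 N = 2346.5 kN

2346.5 kN


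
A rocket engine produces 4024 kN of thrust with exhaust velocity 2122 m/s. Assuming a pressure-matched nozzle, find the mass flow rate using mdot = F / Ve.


mdot = F / Ve = 4024000 / 2122 = 1896.3 kg/s

1896.3 kg/s


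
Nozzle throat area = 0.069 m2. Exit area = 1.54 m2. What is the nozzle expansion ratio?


AR = 1.54 / 0.069 = 22.3

22.3


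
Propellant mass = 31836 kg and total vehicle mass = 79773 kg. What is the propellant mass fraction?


PMF = 31836 / 79773 = 0.399

0.399


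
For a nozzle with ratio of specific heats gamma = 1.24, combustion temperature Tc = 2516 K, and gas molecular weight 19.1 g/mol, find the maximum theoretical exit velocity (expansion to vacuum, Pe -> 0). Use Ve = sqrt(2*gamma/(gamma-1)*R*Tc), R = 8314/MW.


R = 8314 / 19.1 = 435.29 J/(kg.K)
Ve = sqrt(2 * 1.24 / (1.24 - 1) * 435.29 * 2516) = 3364 m/s

3364 m/s


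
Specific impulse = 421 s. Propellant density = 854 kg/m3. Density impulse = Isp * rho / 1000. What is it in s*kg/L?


rho*Isp = 421 * 854 / 1000 = 360 s*kg/L

360 s*kg/L


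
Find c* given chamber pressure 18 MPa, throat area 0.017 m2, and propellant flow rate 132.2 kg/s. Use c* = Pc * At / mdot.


c* = 18e6 * 0.017 / 132.2 = 2315 m/s

2315 m/s


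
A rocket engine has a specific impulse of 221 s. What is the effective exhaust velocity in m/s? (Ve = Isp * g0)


Ve = Isp * g0 = 221 * 9.81 = 2168.0 m/s

2168.0 m/s


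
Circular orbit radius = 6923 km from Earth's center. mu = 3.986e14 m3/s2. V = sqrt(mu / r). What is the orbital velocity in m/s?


V = sqrt(3.986e14 / 6923000) = 7588 m/s

7588 m/s


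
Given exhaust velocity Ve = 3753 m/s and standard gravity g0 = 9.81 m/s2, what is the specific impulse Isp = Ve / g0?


Isp = Ve / g0 = 3753 / 9.81 = 382.6 s

382.6 s


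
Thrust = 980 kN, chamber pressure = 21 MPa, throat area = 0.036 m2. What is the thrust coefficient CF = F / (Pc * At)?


CF = 980000 / (21e6 * 0.036) = 1.3

1.3


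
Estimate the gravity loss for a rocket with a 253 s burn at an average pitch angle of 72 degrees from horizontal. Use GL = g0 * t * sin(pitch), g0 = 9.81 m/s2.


GL = 9.81 * 253 * sin(72 deg) = 2360 m/s

2360 m/s


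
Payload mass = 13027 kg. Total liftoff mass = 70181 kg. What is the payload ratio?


PR = 13027 / 70181 = 0.1856

0.1856


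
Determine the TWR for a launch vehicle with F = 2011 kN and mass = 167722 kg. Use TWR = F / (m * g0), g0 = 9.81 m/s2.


TWR = 2011000 / (167722 * 9.81) = 1.22

1.22


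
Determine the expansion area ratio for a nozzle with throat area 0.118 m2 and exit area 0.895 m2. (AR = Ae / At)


AR = 0.895 / 0.118 = 7.6

7.6


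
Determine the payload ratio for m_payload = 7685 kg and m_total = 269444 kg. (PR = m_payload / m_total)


PR = 7685 / 269444 = 0.0285

0.0285


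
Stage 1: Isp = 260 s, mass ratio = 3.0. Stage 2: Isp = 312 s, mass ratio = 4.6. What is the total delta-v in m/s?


dV1 = 260 * 9.81 * ln(3.0) = 2802.1 m/s
dV2 = 312 * 9.81 * ln(4.6) = 4670.8 m/s
Total dV = 2802.1 + 4670.8 = 7472.9 m/s ~ 7473 m/s

7473 m/s


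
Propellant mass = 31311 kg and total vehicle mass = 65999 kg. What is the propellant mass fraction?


PMF = 31311 / 65999 = 0.474

0.474


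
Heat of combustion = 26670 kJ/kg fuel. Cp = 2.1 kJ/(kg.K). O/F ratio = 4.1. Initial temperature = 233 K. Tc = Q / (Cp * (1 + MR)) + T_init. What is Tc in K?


Tc = 26670 / (2.1 * (1 + 4.1)) + 233 = 2723 K

2723 K


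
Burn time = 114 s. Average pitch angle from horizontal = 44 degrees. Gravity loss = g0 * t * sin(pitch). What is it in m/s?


GL = 9.81 * 114 * sin(44 deg) = 777 m/s

777 m/s


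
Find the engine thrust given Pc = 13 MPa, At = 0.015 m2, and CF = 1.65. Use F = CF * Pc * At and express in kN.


F = 1.65 * 13e6 * 0.015 = 321750.0 N = 321.8 kN

321.8 kN


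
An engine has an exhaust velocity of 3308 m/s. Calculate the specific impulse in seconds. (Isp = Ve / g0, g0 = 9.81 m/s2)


Isp = Ve / g0 = 3308 / 9.81 = 337.2 s

337.2 s


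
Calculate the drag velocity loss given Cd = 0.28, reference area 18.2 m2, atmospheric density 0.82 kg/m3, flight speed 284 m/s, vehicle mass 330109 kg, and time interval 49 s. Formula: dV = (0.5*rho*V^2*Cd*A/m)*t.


D = 0.5 * 0.82 * 284^2 * 0.28 * 18.2 = 168519.42 N
a = 168519.42 / 330109 = 0.5105 m/s2
dV = 0.5105 * 49 = 25.0 m/s

25.0 m/s


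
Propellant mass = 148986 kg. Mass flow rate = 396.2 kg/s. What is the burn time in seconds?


tb = 148986 / 396.2 = 376.0 s

376.0 s


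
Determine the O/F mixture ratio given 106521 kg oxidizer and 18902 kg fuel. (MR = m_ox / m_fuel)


MR = 106521 / 18902 = 5.64

5.64


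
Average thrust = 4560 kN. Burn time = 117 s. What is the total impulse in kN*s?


It = 4560 * 117 = 533520 kN*s

533520 kN*s


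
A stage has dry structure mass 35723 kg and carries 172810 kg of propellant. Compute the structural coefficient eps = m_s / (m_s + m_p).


eps = 35723 / (35723 + 172810) = 0.1713

0.1713


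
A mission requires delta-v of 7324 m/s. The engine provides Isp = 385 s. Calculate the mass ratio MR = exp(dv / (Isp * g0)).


Ve = 385 * 9.81 = 3776.85 m/s
MR = exp(7324 / 3776.85) = 6.953

6.953


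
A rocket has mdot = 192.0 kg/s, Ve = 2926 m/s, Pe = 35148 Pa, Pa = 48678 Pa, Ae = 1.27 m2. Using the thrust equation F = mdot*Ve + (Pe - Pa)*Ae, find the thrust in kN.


F = 192.0 * 2926 + (35148 - 48678) * 1.27 = 544609.0 N = 544.6 kN

544.6 kN


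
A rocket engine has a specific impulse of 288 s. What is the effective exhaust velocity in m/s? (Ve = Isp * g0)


Ve = Isp * g0 = 288 * 9.81 = 2825.3 m/s

2825.3 m/s


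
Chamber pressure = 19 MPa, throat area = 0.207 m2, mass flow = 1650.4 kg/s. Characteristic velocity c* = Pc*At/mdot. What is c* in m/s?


c* = 19e6 * 0.207 / 1650.4 = 2383 m/s

2383 m/s


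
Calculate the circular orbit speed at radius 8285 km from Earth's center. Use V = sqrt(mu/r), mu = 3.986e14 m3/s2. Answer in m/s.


V = sqrt(3.986e14 / 8285000) = 6936 m/s

6936 m/s


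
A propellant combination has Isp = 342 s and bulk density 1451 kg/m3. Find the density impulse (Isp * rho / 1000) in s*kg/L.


rho*Isp = 342 * 1451 / 1000 = 496 s*kg/L

496 s*kg/L


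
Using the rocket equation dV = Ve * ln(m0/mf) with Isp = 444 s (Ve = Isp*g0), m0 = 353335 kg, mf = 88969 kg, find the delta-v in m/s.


Ve = 444 * 9.81 = 4355.64 m/s
dV = 4355.64 * ln(353335/88969) = 6007 m/s

6007 m/s


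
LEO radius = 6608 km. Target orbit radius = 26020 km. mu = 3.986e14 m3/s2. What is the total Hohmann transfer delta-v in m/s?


V1 = sqrt(mu/r1) = 7766.65 m/s
dV1 = V1*(sqrt(2*r2/(r1+r2)) - 1) = 2041.95 m/s
V2 = sqrt(mu/r2) = 3913.95 m/s
dV2 = V2*(1 - sqrt(2*r1/(r1+r2))) = 1422.97 m/s
Total dV = 3465 m/s

3465 m/s


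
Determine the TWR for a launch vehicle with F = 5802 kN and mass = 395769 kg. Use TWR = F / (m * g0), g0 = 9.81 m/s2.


TWR = 5802000 / (395769 * 9.81) = 1.49

1.49


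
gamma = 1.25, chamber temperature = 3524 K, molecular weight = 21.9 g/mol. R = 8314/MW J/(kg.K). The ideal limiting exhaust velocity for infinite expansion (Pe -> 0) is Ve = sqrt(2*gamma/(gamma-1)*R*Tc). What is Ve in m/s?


R = 8314 / 21.9 = 379.63 J/(kg.K)
Ve = sqrt(2 * 1.25 / (1.25 - 1) * 379.63 * 3524) = 3658 m/s

3658 m/s


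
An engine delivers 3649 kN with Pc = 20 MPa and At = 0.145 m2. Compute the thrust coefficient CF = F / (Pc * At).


CF = 3649000 / (20e6 * 0.145) = 1.26

1.26


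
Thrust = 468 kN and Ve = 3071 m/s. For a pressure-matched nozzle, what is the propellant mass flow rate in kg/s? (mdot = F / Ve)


mdot = F / Ve = 468000 / 3071 = 152.4 kg/s

152.4 kg/s


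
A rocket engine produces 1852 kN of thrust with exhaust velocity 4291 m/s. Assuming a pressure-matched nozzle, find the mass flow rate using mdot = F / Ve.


mdot = F / Ve = 1852000 / 4291 = 431.6 kg/s

431.6 kg/s


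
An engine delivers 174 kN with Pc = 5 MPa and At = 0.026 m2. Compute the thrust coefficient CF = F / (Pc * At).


CF = 174000 / (5e6 * 0.026) = 1.34

1.34


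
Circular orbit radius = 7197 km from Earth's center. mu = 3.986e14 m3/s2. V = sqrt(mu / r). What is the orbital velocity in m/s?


V = sqrt(3.986e14 / 7197000) = 7442 m/s

7442 m/s


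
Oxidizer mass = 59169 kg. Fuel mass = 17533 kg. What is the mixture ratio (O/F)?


MR = 59169 / 17533 = 3.37

3.37


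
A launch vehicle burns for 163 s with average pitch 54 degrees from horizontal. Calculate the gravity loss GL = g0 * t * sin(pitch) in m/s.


GL = 9.81 * 163 * sin(54 deg) = 1294 m/s

1294 m/s


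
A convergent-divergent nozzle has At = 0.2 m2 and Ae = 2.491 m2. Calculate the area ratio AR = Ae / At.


AR = 2.491 / 0.2 = 12.5

12.5


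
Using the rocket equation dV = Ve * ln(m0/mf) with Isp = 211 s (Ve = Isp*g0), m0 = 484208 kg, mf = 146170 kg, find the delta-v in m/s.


Ve = 211 * 9.81 = 2069.91 m/s
dV = 2069.91 * ln(484208/146170) = 2479 m/s

2479 m/s


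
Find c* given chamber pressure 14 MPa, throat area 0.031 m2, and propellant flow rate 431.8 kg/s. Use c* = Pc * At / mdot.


c* = 14e6 * 0.031 / 431.8 = 1005 m/s

1005 m/s


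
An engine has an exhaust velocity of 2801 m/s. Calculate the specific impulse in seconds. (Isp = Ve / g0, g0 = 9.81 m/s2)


Isp = Ve / g0 = 2801 / 9.81 = 285.5 s

285.5 s


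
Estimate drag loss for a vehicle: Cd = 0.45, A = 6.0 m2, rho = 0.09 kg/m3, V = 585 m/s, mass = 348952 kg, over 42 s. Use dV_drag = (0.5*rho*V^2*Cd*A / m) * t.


D = 0.5 * 0.09 * 585^2 * 0.45 * 6.0 = 41580.34 N
a = 41580.34 / 348952 = 0.1192 m/s2
dV = 0.1192 * 42 = 5.0 m/s

5.0 m/s


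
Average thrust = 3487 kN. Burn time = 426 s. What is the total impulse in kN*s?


It = 3487 * 426 = 1485462 kN*s

1485462 kN*s


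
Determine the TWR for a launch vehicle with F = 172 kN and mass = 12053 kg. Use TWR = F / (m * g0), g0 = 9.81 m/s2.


TWR = 172000 / (12053 * 9.81) = 1.45

1.45


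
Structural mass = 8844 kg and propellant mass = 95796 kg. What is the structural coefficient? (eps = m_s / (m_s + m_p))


eps = 8844 / (8844 + 95796) = 0.0845

0.0845


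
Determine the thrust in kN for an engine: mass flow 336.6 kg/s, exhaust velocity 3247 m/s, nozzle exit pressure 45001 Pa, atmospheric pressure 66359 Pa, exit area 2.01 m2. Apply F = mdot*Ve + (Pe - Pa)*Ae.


F = 336.6 * 3247 + (45001 - 66359) * 2.01 = 1.0500e+06 N = 1050.0 kN

1050.0 kN


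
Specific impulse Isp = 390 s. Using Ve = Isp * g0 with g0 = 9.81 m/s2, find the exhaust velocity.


Ve = Isp * g0 = 390 * 9.81 = 3825.9 m/s

3825.9 m/s


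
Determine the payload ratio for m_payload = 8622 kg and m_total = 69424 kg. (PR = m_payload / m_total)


PR = 8622 / 69424 = 0.1242

0.1242


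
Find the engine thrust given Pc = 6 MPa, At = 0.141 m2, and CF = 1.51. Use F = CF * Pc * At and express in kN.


F = 1.51 * 6e6 * 0.141 = 1.2775e+06 N = 1277.5 kN

1277.5 kN


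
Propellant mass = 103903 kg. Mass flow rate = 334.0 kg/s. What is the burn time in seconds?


tb = 103903 / 334.0 = 311.1 s

311.1 s


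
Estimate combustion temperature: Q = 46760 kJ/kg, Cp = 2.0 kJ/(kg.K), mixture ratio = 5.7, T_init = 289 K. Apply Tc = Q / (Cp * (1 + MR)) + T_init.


Tc = 46760 / (2.0 * (1 + 5.7)) + 289 = 3779 K

3779 K


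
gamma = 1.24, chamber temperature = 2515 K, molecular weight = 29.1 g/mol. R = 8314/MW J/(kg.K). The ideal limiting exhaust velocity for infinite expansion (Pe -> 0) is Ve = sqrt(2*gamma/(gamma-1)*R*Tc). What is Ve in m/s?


R = 8314 / 29.1 = 285.7 J/(kg.K)
Ve = sqrt(2 * 1.24 / (1.24 - 1) * 285.7 * 2515) = 2725 m/s

2725 m/s


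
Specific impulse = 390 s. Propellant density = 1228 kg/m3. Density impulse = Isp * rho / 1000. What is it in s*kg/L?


rho*Isp = 390 * 1228 / 1000 = 479 s*kg/L

479 s*kg/L


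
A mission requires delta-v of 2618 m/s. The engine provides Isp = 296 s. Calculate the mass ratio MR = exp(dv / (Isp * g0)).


Ve = 296 * 9.81 = 2903.76 m/s
MR = exp(2618 / 2903.76) = 2.464

2.464


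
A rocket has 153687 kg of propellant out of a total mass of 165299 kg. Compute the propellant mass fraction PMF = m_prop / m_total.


PMF = 153687 / 165299 = 0.93

0.93


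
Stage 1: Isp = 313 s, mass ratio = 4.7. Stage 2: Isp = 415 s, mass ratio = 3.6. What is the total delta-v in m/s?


dV1 = 313 * 9.81 * ln(4.7) = 4751.8 m/s
dV2 = 415 * 9.81 * ln(3.6) = 5214.9 m/s
Total dV = 4751.8 + 5214.9 = 9966.7 m/s ~ 9967 m/s

9967 m/s


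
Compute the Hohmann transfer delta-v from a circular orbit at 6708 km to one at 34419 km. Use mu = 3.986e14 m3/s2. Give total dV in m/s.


V1 = sqrt(mu/r1) = 7708.54 m/s
dV1 = V1*(sqrt(2*r2/(r1+r2)) - 1) = 2264.39 m/s
V2 = sqrt(mu/r2) = 3403.06 m/s
dV2 = V2*(1 - sqrt(2*r1/(r1+r2))) = 1459.41 m/s
Total dV = 3724 m/s

3724 m/s


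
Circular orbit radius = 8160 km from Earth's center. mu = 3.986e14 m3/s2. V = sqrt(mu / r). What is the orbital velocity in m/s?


V = sqrt(3.986e14 / 8160000) = 6989 m/s

6989 m/s


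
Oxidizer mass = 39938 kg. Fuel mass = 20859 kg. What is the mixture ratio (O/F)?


MR = 39938 / 20859 = 1.91

1.91


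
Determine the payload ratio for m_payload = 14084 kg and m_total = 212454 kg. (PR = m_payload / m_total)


PR = 14084 / 212454 = 0.0663

0.0663


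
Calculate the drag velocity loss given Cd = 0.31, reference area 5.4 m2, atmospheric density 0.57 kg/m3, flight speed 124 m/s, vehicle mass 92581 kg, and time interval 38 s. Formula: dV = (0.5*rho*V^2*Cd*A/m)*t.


D = 0.5 * 0.57 * 124^2 * 0.31 * 5.4 = 7335.74 N
a = 7335.74 / 92581 = 0.0792 m/s2
dV = 0.0792 * 38 = 3.0 m/s

3.0 m/s


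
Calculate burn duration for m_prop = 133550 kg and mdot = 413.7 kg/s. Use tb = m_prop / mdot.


tb = 133550 / 413.7 = 322.8 s

322.8 s


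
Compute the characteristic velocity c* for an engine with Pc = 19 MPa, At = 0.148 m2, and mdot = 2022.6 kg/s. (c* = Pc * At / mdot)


c* = 19e6 * 0.148 / 2022.6 = 1390 m/s

1390 m/s


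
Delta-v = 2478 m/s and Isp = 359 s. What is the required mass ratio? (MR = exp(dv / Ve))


Ve = 359 * 9.81 = 3521.79 m/s
MR = exp(2478 / 3521.79) = 2.021

2.021


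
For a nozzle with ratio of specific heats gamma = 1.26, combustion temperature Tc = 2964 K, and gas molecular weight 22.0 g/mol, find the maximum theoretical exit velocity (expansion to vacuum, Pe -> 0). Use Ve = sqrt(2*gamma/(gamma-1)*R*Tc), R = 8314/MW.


R = 8314 / 22.0 = 377.91 J/(kg.K)
Ve = sqrt(2 * 1.26 / (1.26 - 1) * 377.91 * 2964) = 3295 m/s

3295 m/s


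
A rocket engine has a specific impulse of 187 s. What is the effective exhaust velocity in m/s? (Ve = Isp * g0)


Ve = Isp * g0 = 187 * 9.81 = 1834.5 m/s

1834.5 m/s


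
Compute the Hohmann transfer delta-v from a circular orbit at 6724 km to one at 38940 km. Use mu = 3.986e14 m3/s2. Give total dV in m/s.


V1 = sqrt(mu/r1) = 7699.36 m/s
dV1 = V1*(sqrt(2*r2/(r1+r2)) - 1) = 2355.61 m/s
V2 = sqrt(mu/r2) = 3199.42 m/s
dV2 = V2*(1 - sqrt(2*r1/(r1+r2))) = 1463.16 m/s
Total dV = 3819 m/s

3819 m/s


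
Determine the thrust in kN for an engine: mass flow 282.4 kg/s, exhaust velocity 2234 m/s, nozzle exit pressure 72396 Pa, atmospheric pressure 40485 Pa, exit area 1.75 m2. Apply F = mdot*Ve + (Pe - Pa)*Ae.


F = 282.4 * 2234 + (72396 - 40485) * 1.75 = 686726.0 N = 686.7 kN

686.7 kN


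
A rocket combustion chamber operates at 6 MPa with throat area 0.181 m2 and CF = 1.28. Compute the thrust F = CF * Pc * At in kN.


F = 1.28 * 6e6 * 0.181 = 1.3901e+06 N = 1390.1 kN

1390.1 kN


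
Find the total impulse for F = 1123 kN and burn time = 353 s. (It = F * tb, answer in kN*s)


It = 1123 * 353 = 396419 kN*s

396419 kN*s


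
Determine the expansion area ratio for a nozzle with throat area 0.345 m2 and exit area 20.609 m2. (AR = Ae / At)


AR = 20.609 / 0.345 = 59.7

59.7


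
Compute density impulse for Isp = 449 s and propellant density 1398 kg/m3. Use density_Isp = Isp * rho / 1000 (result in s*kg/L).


rho*Isp = 449 * 1398 / 1000 = 628 s*kg/L

628 s*kg/L


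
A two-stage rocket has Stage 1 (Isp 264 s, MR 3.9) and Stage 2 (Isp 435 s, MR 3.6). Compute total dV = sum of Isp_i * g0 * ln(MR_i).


dV1 = 264 * 9.81 * ln(3.9) = 3524.7 m/s
dV2 = 435 * 9.81 * ln(3.6) = 5466.2 m/s
Total dV = 3524.7 + 5466.2 = 8990.9 m/s ~ 8991 m/s

8991 m/s


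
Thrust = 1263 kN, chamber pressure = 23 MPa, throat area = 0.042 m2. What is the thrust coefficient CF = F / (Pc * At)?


CF = 1263000 / (23e6 * 0.042) = 1.31

1.31


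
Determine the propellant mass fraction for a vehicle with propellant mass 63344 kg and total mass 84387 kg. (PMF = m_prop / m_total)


PMF = 63344 / 84387 = 0.751

0.751


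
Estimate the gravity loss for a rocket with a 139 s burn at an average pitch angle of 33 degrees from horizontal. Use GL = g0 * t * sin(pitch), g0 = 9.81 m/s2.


GL = 9.81 * 139 * sin(33 deg) = 743 m/s

743 m/s


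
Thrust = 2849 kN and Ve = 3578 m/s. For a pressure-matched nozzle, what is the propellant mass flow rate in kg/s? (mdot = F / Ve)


mdot = F / Ve = 2849000 / 3578 = 796.3 kg/s

796.3 kg/s


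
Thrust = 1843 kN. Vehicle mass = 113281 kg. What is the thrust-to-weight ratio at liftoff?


TWR = 1843000 / (113281 * 9.81) = 1.66

1.66


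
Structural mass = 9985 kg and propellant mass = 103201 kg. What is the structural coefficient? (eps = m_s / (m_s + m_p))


eps = 9985 / (9985 + 103201) = 0.0882

0.0882


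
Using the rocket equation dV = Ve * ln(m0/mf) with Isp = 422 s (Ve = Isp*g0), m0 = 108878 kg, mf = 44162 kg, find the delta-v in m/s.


Ve = 422 * 9.81 = 4139.82 m/s
dV = 4139.82 * ln(108878/44162) = 3736 m/s

3736 m/s


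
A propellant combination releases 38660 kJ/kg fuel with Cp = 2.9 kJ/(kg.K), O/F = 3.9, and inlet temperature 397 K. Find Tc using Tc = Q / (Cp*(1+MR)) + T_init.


Tc = 38660 / (2.9 * (1 + 3.9)) + 397 = 3118 K

3118 K


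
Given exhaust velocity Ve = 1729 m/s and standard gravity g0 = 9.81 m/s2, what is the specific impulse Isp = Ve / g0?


Isp = Ve / g0 = 1729 / 9.81 = 176.2 s

176.2 s


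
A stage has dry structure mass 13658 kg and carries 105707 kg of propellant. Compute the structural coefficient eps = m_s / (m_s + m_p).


eps = 13658 / (13658 + 105707) = 0.1144

0.1144


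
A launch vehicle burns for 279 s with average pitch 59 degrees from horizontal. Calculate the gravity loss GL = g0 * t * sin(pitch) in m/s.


GL = 9.81 * 279 * sin(59 deg) = 2346 m/s

2346 m/s


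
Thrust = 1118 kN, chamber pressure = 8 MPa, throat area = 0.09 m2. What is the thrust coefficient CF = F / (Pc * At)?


CF = 1118000 / (8e6 * 0.09) = 1.55

1.55


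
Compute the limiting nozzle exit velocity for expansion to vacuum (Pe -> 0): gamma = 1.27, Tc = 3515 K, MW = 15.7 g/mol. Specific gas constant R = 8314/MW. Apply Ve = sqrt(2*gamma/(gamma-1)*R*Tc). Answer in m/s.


R = 8314 / 15.7 = 529.55 J/(kg.K)
Ve = sqrt(2 * 1.27 / (1.27 - 1) * 529.55 * 3515) = 4185 m/s

4185 m/s


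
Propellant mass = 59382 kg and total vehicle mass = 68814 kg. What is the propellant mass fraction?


PMF = 59382 / 68814 = 0.863

0.863


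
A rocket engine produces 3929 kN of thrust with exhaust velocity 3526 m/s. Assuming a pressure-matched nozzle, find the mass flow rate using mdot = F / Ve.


mdot = F / Ve = 3929000 / 3526 = 1114.3 kg/s

1114.3 kg/s


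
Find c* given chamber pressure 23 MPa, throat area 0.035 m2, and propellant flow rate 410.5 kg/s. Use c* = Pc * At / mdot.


c* = 23e6 * 0.035 / 410.5 = 1961 m/s

1961 m/s


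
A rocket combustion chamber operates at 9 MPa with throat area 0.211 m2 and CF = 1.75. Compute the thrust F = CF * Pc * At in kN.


F = 1.75 * 9e6 * 0.211 = 3.3232e+06 N = 3323.2 kN

3323.2 kN


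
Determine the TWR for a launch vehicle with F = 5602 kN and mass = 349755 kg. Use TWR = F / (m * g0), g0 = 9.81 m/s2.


TWR = 5602000 / (349755 * 9.81) = 1.63

1.63


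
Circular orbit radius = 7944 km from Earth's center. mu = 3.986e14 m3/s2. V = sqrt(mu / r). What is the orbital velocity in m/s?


V = sqrt(3.986e14 / 7944000) = 7084 m/s

7084 m/s


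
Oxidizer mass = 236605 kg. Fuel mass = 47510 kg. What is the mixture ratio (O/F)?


MR = 236605 / 47510 = 4.98

4.98


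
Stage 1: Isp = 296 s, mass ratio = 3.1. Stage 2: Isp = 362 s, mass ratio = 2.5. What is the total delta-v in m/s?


dV1 = 296 * 9.81 * ln(3.1) = 3285.3 m/s
dV2 = 362 * 9.81 * ln(2.5) = 3253.9 m/s
Total dV = 3285.3 + 3253.9 = 6539.2 m/s ~ 6539 m/s

6539 m/s


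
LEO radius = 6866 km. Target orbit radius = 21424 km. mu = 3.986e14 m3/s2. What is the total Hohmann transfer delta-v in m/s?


V1 = sqrt(mu/r1) = 7619.33 m/s
dV1 = V1*(sqrt(2*r2/(r1+r2)) - 1) = 1757.71 m/s
V2 = sqrt(mu/r2) = 4313.39 m/s
dV2 = V2*(1 - sqrt(2*r1/(r1+r2))) = 1308.22 m/s
Total dV = 3066 m/s

3066 m/s


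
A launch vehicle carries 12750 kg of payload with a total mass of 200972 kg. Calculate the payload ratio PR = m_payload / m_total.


PR = 12750 / 200972 = 0.0634

0.0634


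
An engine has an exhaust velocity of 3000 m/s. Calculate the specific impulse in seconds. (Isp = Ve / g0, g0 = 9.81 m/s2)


Isp = Ve / g0 = 3000 / 9.81 = 305.8 s

305.8 s


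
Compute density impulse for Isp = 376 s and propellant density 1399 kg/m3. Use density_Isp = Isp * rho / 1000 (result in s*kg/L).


rho*Isp = 376 * 1399 / 1000 = 526 s*kg/L

526 s*kg/L


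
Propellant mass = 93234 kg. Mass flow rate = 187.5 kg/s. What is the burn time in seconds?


tb = 93234 / 187.5 = 497.2 s

497.2 s


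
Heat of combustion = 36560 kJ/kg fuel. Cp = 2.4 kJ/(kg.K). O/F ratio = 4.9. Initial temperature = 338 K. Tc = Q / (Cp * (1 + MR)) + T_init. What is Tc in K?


Tc = 36560 / (2.4 * (1 + 4.9)) + 338 = 2920 K

2920 K


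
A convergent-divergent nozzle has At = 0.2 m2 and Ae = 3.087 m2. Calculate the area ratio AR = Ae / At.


AR = 3.087 / 0.2 = 15.4

15.4


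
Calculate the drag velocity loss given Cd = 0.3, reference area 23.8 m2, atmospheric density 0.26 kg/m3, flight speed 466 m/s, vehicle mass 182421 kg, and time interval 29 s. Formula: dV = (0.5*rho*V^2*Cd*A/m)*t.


D = 0.5 * 0.26 * 466^2 * 0.3 * 23.8 = 201564.2 N
a = 201564.2 / 182421 = 1.1049 m/s2
dV = 1.1049 * 29 = 32.0 m/s

32.0 m/s


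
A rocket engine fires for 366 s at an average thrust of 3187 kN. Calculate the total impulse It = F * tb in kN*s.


It = 3187 * 366 = 1166442 kN*s

1166442 kN*s


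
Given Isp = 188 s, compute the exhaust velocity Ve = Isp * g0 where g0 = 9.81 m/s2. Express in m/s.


Ve = Isp * g0 = 188 * 9.81 = 1844.3 m/s

1844.3 m/s


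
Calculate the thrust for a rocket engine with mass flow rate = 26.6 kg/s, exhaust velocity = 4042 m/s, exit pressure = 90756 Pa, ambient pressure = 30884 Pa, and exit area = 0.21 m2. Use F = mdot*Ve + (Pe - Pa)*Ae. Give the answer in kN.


F = 26.6 * 4042 + (90756 - 30884) * 0.21 = 120090.0 N = 120.1 kN

120.1 kN


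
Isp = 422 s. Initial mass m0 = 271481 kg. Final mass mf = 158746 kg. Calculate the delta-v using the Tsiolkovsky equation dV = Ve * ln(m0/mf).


Ve = 422 * 9.81 = 4139.82 m/s
dV = 4139.82 * ln(271481/158746) = 2221 m/s

2221 m/s
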